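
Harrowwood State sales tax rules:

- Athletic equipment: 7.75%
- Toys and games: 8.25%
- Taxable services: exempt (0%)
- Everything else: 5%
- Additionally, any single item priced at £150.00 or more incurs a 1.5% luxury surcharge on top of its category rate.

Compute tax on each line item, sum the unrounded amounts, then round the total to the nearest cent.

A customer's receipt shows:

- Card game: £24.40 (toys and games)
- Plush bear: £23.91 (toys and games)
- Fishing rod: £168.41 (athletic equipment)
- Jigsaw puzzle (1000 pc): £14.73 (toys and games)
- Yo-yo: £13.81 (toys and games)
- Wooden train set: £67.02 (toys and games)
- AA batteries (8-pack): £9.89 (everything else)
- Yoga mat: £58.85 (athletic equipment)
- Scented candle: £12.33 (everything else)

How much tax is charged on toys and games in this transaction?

Card game £24.40: toys and games → 8.25% → £2.013
Plush bear £23.91: toys and games → 8.25% → £1.972575
Jigsaw puzzle (1000 pc) £14.73: toys and games → 8.25% → £1.215225
Yo-yo £13.81: toys and games → 8.25% → £1.139325
Wooden train set £67.02: toys and games → 8.25% → £5.52915
Tax on toys and games: unrounded sum = £11.869275 → £11.87

£11.87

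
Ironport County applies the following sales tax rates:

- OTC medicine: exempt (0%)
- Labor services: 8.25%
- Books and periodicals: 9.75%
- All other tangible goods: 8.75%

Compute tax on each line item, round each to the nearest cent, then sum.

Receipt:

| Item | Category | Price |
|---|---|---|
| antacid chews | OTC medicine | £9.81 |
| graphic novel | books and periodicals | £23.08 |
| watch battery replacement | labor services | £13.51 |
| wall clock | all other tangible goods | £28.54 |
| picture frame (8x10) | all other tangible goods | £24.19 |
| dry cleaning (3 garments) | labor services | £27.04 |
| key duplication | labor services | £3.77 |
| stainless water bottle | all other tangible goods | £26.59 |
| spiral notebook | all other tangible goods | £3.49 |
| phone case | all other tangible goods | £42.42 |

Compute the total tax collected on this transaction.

£16.87

Antacid chews £9.81: OTC medicine → 0% → £0.00
Graphic novel £23.08: books and periodicals → 9.75% → £2.25
Watch battery replacement £13.51: labor services → 8.25% → £1.11
Wall clock £28.54: all other tangible goods → 8.75% → £2.50
Picture frame (8x10) £24.19: all other tangible goods → 8.75% → £2.12
Dry cleaning (3 garments) £27.04: labor services → 8.25% → £2.23
Key duplication £3.77: labor services → 8.25% → £0.31
Stainless water bottle £26.59: all other tangible goods → 8.75% → £2.33
Spiral notebook £3.49: all other tangible goods → 8.75% → £0.31
Phone case £42.42: all other tangible goods → 8.75% → £3.71
Total tax = £2.25 + £1.11 + £2.50 + £2.12 + £2.23 + £0.31 + £2.33 + £0.31 + £3.71 = £16.87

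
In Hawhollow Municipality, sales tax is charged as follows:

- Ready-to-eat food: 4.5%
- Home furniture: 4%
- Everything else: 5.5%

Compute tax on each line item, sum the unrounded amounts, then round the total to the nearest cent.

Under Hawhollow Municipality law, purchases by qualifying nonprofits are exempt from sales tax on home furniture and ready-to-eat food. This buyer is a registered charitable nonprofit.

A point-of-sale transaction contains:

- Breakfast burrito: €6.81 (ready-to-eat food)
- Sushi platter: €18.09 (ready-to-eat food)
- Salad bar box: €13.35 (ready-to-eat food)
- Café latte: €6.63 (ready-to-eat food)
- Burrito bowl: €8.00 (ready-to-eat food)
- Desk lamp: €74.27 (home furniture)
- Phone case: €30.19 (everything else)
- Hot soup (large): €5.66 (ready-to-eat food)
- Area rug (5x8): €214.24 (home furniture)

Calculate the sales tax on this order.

Breakfast burrito €6.81: ready-to-eat food, buyer-exempt → 0% → €0.00
Sushi platter €18.09: ready-to-eat food, buyer-exempt → 0% → €0.00
Salad bar box €13.35: ready-to-eat food, buyer-exempt → 0% → €0.00
Café latte €6.63: ready-to-eat food, buyer-exempt → 0% → €0.00
Burrito bowl €8.00: ready-to-eat food, buyer-exempt → 0% → €0.00
Desk lamp €74.27: home furniture, buyer-exempt → 0% → €0.00
Phone case €30.19: everything else → 5.5% → €1.66045
Hot soup (large) €5.66: ready-to-eat food, buyer-exempt → 0% → €0.00
Area rug (5x8) €214.24: home furniture, buyer-exempt → 0% → €0.00
Unrounded tax sum = €1.66045 → €1.66

€1.66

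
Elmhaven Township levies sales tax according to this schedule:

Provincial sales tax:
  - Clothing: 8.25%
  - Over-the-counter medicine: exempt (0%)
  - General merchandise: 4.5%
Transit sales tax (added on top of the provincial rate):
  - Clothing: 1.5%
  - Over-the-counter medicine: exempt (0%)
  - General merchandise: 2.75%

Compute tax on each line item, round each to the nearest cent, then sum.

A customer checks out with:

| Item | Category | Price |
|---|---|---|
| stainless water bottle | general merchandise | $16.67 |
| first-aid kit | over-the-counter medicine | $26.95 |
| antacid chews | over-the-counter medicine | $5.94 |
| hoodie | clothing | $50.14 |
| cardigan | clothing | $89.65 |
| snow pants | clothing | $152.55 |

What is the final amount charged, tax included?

Stainless water bottle $16.67: general merchandise → 4.5% + 2.75% transit = 7.25% → $1.21
First-aid kit $26.95: over-the-counter medicine → 0% + 0% transit = 0% → $0.00
Antacid chews $5.94: over-the-counter medicine → 0% + 0% transit = 0% → $0.00
Hoodie $50.14: clothing → 8.25% + 1.5% transit = 9.75% → $4.89
Cardigan $89.65: clothing → 8.25% + 1.5% transit = 9.75% → $8.74
Snow pants $152.55: clothing → 8.25% + 1.5% transit = 9.75% → $14.87
Subtotal = $341.90; tax = $29.71; total due = $371.61

$371.61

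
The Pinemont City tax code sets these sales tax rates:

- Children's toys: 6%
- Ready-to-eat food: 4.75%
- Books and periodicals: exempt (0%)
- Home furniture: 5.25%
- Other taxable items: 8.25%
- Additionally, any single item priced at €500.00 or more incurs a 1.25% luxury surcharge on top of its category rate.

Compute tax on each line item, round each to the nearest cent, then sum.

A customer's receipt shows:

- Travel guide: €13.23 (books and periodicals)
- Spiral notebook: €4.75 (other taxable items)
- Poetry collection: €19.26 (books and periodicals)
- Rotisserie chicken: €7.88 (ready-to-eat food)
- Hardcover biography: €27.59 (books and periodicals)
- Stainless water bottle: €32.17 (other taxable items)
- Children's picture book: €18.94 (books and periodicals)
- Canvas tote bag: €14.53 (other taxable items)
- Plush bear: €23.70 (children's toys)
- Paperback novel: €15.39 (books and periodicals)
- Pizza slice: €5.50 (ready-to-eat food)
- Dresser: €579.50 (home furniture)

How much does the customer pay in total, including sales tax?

€806.40

Travel guide €13.23: books and periodicals → 0% → €0.00
Spiral notebook €4.75: other taxable items → 8.25% → €0.39
Poetry collection €19.26: books and periodicals → 0% → €0.00
Rotisserie chicken €7.88: ready-to-eat food → 4.75% → €0.37
Hardcover biography €27.59: books and periodicals → 0% → €0.00
Stainless water bottle €32.17: other taxable items → 8.25% → €2.65
Children's picture book €18.94: books and periodicals → 0% → €0.00
Canvas tote bag €14.53: other taxable items → 8.25% → €1.20
Plush bear €23.70: children's toys → 6% → €1.42
Paperback novel €15.39: books and periodicals → 0% → €0.00
Pizza slice €5.50: ready-to-eat food → 4.75% → €0.26
Dresser €579.50: home furniture → 5.25% + 1.25% surcharge = 6.5% → €37.67
Subtotal = €762.44; tax = €43.96; total due = €806.40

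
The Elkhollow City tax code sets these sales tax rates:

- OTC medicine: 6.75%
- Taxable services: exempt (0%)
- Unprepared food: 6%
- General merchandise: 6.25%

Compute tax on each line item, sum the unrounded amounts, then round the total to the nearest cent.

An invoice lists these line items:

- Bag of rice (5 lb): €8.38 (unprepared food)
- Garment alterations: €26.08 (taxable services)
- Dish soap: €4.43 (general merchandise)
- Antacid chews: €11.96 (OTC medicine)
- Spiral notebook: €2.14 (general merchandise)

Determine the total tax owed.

€1.72

Bag of rice (5 lb) €8.38: unprepared food → 6% → €0.5028
Garment alterations €26.08: taxable services → 0% → €0.00
Dish soap €4.43: general merchandise → 6.25% → €0.276875
Antacid chews €11.96: OTC medicine → 6.75% → €0.8073
Spiral notebook €2.14: general merchandise → 6.25% → €0.13375
Unrounded tax sum = €1.720725 → €1.72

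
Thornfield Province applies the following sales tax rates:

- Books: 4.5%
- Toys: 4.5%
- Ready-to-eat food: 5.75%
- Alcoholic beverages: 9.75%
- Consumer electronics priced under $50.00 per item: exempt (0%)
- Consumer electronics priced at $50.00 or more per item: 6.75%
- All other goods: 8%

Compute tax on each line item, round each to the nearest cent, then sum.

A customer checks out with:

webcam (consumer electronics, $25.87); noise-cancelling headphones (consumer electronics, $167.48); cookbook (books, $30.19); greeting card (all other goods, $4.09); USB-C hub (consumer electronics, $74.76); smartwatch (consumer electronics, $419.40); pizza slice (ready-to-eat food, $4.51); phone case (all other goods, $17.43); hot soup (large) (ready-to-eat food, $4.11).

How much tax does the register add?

$48.24

Webcam $25.87: consumer electronics, under $50.00 → 0% → $0.00
Noise-cancelling headphones $167.48: consumer electronics, $50.00 or more → 6.75% → $11.30
Cookbook $30.19: books → 4.5% → $1.36
Greeting card $4.09: all other goods → 8% → $0.33
USB-C hub $74.76: consumer electronics, $50.00 or more → 6.75% → $5.05
Smartwatch $419.40: consumer electronics, $50.00 or more → 6.75% → $28.31
Pizza slice $4.51: ready-to-eat food → 5.75% → $0.26
Phone case $17.43: all other goods → 8% → $1.39
Hot soup (large) $4.11: ready-to-eat food → 5.75% → $0.24
Total tax = $11.30 + $1.36 + $0.33 + $5.05 + $28.31 + $0.26 + $1.39 + $0.24 = $48.24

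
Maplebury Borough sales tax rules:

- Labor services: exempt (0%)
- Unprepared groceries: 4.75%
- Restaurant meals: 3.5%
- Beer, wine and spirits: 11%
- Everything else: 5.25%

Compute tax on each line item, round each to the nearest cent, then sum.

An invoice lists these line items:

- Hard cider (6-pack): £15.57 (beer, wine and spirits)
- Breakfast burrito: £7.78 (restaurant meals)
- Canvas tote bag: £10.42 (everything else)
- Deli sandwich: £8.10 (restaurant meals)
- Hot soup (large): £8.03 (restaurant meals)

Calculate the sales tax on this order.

Hard cider (6-pack) £15.57: beer, wine and spirits → 11% → £1.71
Breakfast burrito £7.78: restaurant meals → 3.5% → £0.27
Canvas tote bag £10.42: everything else → 5.25% → £0.55
Deli sandwich £8.10: restaurant meals → 3.5% → £0.28
Hot soup (large) £8.03: restaurant meals → 3.5% → £0.28
Total tax = £1.71 + £0.27 + £0.55 + £0.28 + £0.28 = £3.09

£3.09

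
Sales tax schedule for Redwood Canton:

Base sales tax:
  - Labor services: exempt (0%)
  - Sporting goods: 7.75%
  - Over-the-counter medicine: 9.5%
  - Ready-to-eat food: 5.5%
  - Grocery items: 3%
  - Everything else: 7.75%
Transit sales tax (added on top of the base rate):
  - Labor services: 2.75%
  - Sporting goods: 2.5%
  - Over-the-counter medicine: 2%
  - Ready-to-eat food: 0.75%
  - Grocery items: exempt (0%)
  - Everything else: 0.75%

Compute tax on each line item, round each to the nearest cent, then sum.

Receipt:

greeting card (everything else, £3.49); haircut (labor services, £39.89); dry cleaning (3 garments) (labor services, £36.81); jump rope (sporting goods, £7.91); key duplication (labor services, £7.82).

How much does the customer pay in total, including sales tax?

Greeting card £3.49: everything else → 7.75% + 0.75% transit = 8.5% → £0.30
Haircut £39.89: labor services → 0% + 2.75% transit = 2.75% → £1.10
Dry cleaning (3 garments) £36.81: labor services → 0% + 2.75% transit = 2.75% → £1.01
Jump rope £7.91: sporting goods → 7.75% + 2.5% transit = 10.25% → £0.81
Key duplication £7.82: labor services → 0% + 2.75% transit = 2.75% → £0.22
Subtotal = £95.92; tax = £3.44; total due = £99.36

£99.36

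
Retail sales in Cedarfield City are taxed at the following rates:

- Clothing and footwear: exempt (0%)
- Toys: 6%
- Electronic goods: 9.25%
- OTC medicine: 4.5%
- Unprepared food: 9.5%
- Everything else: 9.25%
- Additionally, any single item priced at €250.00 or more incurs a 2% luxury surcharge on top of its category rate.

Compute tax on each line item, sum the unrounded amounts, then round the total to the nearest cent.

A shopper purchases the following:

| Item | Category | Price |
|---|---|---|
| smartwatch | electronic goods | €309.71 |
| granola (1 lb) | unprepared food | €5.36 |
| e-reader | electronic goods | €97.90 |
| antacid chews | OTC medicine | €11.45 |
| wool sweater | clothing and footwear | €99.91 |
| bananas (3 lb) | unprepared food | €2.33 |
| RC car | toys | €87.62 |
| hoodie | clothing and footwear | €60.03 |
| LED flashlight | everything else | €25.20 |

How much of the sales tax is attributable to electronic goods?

€43.90

Smartwatch €309.71: electronic goods → 9.25% + 2% surcharge = 11.25% → €34.842375
E-reader €97.90: electronic goods → 9.25% → €9.05575
Tax on electronic goods: unrounded sum = €43.898125 → €43.90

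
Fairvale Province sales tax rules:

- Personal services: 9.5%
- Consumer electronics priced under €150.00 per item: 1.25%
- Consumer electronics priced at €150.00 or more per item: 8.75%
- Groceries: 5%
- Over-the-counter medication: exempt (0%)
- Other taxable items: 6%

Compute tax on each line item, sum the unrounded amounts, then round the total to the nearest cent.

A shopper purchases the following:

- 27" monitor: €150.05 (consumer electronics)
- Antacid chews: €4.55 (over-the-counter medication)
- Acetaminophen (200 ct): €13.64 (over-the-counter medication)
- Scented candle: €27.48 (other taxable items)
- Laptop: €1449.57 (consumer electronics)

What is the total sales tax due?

€141.62

27" monitor €150.05: consumer electronics, €150.00 or more → 8.75% → €13.129375
Antacid chews €4.55: over-the-counter medication → 0% → €0.00
Acetaminophen (200 ct) €13.64: over-the-counter medication → 0% → €0.00
Scented candle €27.48: other taxable items → 6% → €1.6488
Laptop €1449.57: consumer electronics, €150.00 or more → 8.75% → €126.837375
Unrounded tax sum = €141.61555 → €141.62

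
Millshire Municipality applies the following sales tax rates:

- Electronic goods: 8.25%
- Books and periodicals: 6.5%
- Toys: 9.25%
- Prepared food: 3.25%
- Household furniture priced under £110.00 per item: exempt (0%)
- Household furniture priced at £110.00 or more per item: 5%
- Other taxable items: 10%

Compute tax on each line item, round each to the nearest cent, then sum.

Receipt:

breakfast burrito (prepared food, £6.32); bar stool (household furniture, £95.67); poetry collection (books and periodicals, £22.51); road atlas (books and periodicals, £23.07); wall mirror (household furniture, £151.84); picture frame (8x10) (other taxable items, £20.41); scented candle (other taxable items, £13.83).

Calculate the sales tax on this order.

£14.18

Breakfast burrito £6.32: prepared food → 3.25% → £0.21
Bar stool £95.67: household furniture, under £110.00 → 0% → £0.00
Poetry collection £22.51: books and periodicals → 6.5% → £1.46
Road atlas £23.07: books and periodicals → 6.5% → £1.50
Wall mirror £151.84: household furniture, £110.00 or more → 5% → £7.59
Picture frame (8x10) £20.41: other taxable items → 10% → £2.04
Scented candle £13.83: other taxable items → 10% → £1.38
Total tax = £0.21 + £1.46 + £1.50 + £7.59 + £2.04 + £1.38 = £14.18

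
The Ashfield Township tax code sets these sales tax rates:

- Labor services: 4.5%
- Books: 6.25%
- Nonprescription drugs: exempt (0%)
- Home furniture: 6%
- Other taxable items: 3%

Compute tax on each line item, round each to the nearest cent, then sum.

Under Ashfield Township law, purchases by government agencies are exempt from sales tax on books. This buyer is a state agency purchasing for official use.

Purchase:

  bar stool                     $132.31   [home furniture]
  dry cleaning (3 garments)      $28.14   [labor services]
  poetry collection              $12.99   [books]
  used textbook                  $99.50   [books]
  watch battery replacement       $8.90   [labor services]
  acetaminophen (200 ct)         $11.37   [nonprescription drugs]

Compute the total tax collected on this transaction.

$9.61

Bar stool $132.31: home furniture → 6% → $7.94
Dry cleaning (3 garments) $28.14: labor services → 4.5% → $1.27
Poetry collection $12.99: books, buyer-exempt → 0% → $0.00
Used textbook $99.50: books, buyer-exempt → 0% → $0.00
Watch battery replacement $8.90: labor services → 4.5% → $0.40
Acetaminophen (200 ct) $11.37: nonprescription drugs → 0% → $0.00
Total tax = $7.94 + $1.27 + $0.40 = $9.61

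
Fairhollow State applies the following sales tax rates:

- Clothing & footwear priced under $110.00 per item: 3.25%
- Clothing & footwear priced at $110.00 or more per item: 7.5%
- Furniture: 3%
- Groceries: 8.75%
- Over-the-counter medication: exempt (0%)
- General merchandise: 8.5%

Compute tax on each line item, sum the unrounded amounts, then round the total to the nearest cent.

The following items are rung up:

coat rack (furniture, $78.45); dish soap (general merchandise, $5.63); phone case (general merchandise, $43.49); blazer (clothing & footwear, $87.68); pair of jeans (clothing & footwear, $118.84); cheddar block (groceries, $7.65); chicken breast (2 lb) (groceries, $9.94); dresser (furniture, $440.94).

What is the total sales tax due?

$33.06

Coat rack $78.45: furniture → 3% → $2.3535
Dish soap $5.63: general merchandise → 8.5% → $0.47855
Phone case $43.49: general merchandise → 8.5% → $3.69665
Blazer $87.68: clothing & footwear, under $110.00 → 3.25% → $2.8496
Pair of jeans $118.84: clothing & footwear, $110.00 or more → 7.5% → $8.913
Cheddar block $7.65: groceries → 8.75% → $0.669375
Chicken breast (2 lb) $9.94: groceries → 8.75% → $0.86975
Dresser $440.94: furniture → 3% → $13.2282
Unrounded tax sum = $33.058625 → $33.06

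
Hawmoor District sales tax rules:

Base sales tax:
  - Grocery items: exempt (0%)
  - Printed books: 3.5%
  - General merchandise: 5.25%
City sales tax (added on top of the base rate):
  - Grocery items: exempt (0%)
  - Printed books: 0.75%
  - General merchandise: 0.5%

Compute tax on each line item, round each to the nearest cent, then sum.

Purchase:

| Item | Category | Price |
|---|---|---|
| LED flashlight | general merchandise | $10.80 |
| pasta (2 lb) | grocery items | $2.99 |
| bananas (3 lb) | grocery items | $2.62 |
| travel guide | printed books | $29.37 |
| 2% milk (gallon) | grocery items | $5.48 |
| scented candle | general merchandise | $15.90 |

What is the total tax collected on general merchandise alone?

$1.53

LED flashlight $10.80: general merchandise → 5.25% + 0.5% city = 5.75% → $0.62
Scented candle $15.90: general merchandise → 5.25% + 0.5% city = 5.75% → $0.91
Tax on general merchandise = $0.62 + $0.91 = $1.53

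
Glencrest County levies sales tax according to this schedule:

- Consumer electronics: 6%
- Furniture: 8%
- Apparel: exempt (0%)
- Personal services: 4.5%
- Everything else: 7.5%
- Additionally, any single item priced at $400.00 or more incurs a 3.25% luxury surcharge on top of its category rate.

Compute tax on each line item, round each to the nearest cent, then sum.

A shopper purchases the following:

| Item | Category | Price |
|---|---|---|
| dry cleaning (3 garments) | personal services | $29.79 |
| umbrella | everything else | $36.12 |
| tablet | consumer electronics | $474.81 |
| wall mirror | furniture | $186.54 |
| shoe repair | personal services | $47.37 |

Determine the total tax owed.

$65.02

Dry cleaning (3 garments) $29.79: personal services → 4.5% → $1.34
Umbrella $36.12: everything else → 7.5% → $2.71
Tablet $474.81: consumer electronics → 6% + 3.25% surcharge = 9.25% → $43.92
Wall mirror $186.54: furniture → 8% → $14.92
Shoe repair $47.37: personal services → 4.5% → $2.13
Total tax = $1.34 + $2.71 + $43.92 + $14.92 + $2.13 = $65.02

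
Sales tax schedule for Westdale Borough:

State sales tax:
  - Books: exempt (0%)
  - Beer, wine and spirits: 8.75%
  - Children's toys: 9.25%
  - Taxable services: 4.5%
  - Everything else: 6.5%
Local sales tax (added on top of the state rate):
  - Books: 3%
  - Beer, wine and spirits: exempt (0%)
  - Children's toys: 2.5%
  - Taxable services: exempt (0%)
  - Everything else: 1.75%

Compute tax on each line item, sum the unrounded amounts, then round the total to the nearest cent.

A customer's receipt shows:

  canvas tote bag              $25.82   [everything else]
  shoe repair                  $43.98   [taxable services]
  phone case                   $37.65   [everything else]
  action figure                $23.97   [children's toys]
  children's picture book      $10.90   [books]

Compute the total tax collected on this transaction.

Canvas tote bag $25.82: everything else → 6.5% + 1.75% local = 8.25% → $2.13015
Shoe repair $43.98: taxable services → 4.5% + 0% local = 4.5% → $1.9791
Phone case $37.65: everything else → 6.5% + 1.75% local = 8.25% → $3.106125
Action figure $23.97: children's toys → 9.25% + 2.5% local = 11.75% → $2.816475
Children's picture book $10.90: books → 0% + 3% local = 3% → $0.327
Unrounded tax sum = $10.35885 → $10.36

$10.36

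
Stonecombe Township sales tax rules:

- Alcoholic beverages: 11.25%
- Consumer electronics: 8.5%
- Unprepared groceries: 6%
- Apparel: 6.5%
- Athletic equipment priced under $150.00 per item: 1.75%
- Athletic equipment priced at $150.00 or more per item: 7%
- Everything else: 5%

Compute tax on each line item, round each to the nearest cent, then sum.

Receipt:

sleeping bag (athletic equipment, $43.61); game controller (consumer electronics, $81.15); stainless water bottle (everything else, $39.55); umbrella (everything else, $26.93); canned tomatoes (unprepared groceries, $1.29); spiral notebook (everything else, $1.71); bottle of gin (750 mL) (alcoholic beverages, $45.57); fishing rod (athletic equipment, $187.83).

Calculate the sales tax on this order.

Sleeping bag $43.61: athletic equipment, under $150.00 → 1.75% → $0.76
Game controller $81.15: consumer electronics → 8.5% → $6.90
Stainless water bottle $39.55: everything else → 5% → $1.98
Umbrella $26.93: everything else → 5% → $1.35
Canned tomatoes $1.29: unprepared groceries → 6% → $0.08
Spiral notebook $1.71: everything else → 5% → $0.09
Bottle of gin (750 mL) $45.57: alcoholic beverages → 11.25% → $5.13
Fishing rod $187.83: athletic equipment, $150.00 or more → 7% → $13.15
Total tax = $0.76 + $6.90 + $1.98 + $1.35 + $0.08 + $0.09 + $5.13 + $13.15 = $29.44

$29.44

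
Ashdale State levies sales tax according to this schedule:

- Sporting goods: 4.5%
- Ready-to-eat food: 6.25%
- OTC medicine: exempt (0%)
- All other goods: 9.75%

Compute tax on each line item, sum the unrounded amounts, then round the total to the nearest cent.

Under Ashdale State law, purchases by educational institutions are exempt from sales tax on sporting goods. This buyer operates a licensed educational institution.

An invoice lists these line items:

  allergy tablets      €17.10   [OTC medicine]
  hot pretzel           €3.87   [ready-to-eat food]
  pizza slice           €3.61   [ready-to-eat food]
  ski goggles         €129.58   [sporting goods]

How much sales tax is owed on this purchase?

Allergy tablets €17.10: OTC medicine → 0% → €0.00
Hot pretzel €3.87: ready-to-eat food → 6.25% → €0.241875
Pizza slice €3.61: ready-to-eat food → 6.25% → €0.225625
Ski goggles €129.58: sporting goods, buyer-exempt → 0% → €0.00
Unrounded tax sum = €0.4675 → €0.47

€0.47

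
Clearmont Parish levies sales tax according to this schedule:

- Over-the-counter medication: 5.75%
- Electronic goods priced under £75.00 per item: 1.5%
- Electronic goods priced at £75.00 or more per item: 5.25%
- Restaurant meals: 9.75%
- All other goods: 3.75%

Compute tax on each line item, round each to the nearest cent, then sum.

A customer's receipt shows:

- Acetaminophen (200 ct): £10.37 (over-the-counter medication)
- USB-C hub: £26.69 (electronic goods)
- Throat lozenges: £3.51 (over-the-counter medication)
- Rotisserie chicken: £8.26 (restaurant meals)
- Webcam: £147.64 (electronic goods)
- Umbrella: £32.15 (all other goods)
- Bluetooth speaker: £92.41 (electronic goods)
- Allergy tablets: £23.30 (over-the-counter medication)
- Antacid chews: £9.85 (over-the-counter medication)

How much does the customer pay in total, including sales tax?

Acetaminophen (200 ct) £10.37: over-the-counter medication → 5.75% → £0.60
USB-C hub £26.69: electronic goods, under £75.00 → 1.5% → £0.40
Throat lozenges £3.51: over-the-counter medication → 5.75% → £0.20
Rotisserie chicken £8.26: restaurant meals → 9.75% → £0.81
Webcam £147.64: electronic goods, £75.00 or more → 5.25% → £7.75
Umbrella £32.15: all other goods → 3.75% → £1.21
Bluetooth speaker £92.41: electronic goods, £75.00 or more → 5.25% → £4.85
Allergy tablets £23.30: over-the-counter medication → 5.75% → £1.34
Antacid chews £9.85: over-the-counter medication → 5.75% → £0.57
Subtotal = £354.18; tax = £17.73; total due = £371.91

£371.91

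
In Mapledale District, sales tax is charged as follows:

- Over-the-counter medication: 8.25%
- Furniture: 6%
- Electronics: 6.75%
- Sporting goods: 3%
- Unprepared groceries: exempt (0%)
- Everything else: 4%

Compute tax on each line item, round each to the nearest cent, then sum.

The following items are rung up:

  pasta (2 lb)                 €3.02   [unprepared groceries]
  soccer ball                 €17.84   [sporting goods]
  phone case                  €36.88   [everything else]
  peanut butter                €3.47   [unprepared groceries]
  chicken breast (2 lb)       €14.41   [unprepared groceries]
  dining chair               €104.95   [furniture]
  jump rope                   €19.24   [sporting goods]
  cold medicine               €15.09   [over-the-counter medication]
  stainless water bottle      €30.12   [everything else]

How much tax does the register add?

Pasta (2 lb) €3.02: unprepared groceries → 0% → €0.00
Soccer ball €17.84: sporting goods → 3% → €0.54
Phone case €36.88: everything else → 4% → €1.48
Peanut butter €3.47: unprepared groceries → 0% → €0.00
Chicken breast (2 lb) €14.41: unprepared groceries → 0% → €0.00
Dining chair €104.95: furniture → 6% → €6.30
Jump rope €19.24: sporting goods → 3% → €0.58
Cold medicine €15.09: over-the-counter medication → 8.25% → €1.24
Stainless water bottle €30.12: everything else → 4% → €1.20
Total tax = €0.54 + €1.48 + €6.30 + €0.58 + €1.24 + €1.20 = €11.34

€11.34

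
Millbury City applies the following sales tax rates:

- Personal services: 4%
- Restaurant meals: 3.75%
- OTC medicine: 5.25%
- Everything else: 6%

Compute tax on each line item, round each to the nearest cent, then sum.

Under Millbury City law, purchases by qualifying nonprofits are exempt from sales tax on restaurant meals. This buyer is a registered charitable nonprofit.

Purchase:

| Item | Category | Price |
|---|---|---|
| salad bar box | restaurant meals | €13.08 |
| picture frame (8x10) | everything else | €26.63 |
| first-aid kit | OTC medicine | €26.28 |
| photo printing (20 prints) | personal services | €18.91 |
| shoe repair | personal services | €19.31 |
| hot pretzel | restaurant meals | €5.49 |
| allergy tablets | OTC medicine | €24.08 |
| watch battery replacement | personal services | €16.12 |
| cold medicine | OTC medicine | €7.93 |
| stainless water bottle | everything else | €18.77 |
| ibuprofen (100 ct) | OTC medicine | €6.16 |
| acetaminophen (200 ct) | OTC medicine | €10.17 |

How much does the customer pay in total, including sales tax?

€201.74

Salad bar box €13.08: restaurant meals, buyer-exempt → 0% → €0.00
Picture frame (8x10) €26.63: everything else → 6% → €1.60
First-aid kit €26.28: OTC medicine → 5.25% → €1.38
Photo printing (20 prints) €18.91: personal services → 4% → €0.76
Shoe repair €19.31: personal services → 4% → €0.77
Hot pretzel €5.49: restaurant meals, buyer-exempt → 0% → €0.00
Allergy tablets €24.08: OTC medicine → 5.25% → €1.26
Watch battery replacement €16.12: personal services → 4% → €0.64
Cold medicine €7.93: OTC medicine → 5.25% → €0.42
Stainless water bottle €18.77: everything else → 6% → €1.13
Ibuprofen (100 ct) €6.16: OTC medicine → 5.25% → €0.32
Acetaminophen (200 ct) €10.17: OTC medicine → 5.25% → €0.53
Subtotal = €192.93; tax = €8.81; total due = €201.74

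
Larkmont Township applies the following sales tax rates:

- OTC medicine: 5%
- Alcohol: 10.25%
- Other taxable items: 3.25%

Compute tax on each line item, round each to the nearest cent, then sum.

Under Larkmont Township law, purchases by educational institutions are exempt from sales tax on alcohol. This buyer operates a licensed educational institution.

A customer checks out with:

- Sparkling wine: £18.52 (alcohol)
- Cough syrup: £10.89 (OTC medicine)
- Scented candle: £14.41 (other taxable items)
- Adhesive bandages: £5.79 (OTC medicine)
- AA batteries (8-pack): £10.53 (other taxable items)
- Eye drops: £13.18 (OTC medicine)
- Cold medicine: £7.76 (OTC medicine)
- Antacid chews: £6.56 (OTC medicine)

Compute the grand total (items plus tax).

£90.66

Sparkling wine £18.52: alcohol, buyer-exempt → 0% → £0.00
Cough syrup £10.89: OTC medicine → 5% → £0.54
Scented candle £14.41: other taxable items → 3.25% → £0.47
Adhesive bandages £5.79: OTC medicine → 5% → £0.29
AA batteries (8-pack) £10.53: other taxable items → 3.25% → £0.34
Eye drops £13.18: OTC medicine → 5% → £0.66
Cold medicine £7.76: OTC medicine → 5% → £0.39
Antacid chews £6.56: OTC medicine → 5% → £0.33
Subtotal = £87.64; tax = £3.02; total due = £90.66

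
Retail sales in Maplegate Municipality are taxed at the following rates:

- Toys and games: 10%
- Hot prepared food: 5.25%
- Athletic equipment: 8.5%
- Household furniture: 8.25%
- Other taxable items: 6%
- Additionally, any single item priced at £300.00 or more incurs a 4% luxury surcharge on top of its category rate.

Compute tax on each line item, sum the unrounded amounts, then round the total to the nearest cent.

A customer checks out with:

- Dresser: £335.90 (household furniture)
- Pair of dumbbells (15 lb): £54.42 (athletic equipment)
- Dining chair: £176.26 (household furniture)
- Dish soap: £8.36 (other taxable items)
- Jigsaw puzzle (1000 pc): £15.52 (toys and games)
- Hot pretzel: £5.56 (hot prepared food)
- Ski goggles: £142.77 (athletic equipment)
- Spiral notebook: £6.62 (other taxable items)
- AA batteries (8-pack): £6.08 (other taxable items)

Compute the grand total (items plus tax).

Dresser £335.90: household furniture → 8.25% + 4% surcharge = 12.25% → £41.14775
Pair of dumbbells (15 lb) £54.42: athletic equipment → 8.5% → £4.6257
Dining chair £176.26: household furniture → 8.25% → £14.54145
Dish soap £8.36: other taxable items → 6% → £0.5016
Jigsaw puzzle (1000 pc) £15.52: toys and games → 10% → £1.552
Hot pretzel £5.56: hot prepared food → 5.25% → £0.2919
Ski goggles £142.77: athletic equipment → 8.5% → £12.13545
Spiral notebook £6.62: other taxable items → 6% → £0.3972
AA batteries (8-pack) £6.08: other taxable items → 6% → £0.3648
Subtotal = £751.49; unrounded tax = £75.55785 → £75.56; total due = £827.05

£827.05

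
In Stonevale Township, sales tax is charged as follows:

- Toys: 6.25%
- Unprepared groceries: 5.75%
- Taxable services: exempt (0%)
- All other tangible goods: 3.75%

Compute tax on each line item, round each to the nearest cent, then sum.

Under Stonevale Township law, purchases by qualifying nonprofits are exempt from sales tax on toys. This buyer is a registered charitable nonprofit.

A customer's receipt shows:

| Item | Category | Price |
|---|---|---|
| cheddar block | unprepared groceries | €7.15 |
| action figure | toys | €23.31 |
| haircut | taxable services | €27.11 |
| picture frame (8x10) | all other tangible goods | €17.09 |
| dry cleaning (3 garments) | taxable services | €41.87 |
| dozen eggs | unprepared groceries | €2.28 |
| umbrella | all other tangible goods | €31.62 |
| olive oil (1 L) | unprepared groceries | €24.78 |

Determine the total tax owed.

Cheddar block €7.15: unprepared groceries → 5.75% → €0.41
Action figure €23.31: toys, buyer-exempt → 0% → €0.00
Haircut €27.11: taxable services → 0% → €0.00
Picture frame (8x10) €17.09: all other tangible goods → 3.75% → €0.64
Dry cleaning (3 garments) €41.87: taxable services → 0% → €0.00
Dozen eggs €2.28: unprepared groceries → 5.75% → €0.13
Umbrella €31.62: all other tangible goods → 3.75% → €1.19
Olive oil (1 L) €24.78: unprepared groceries → 5.75% → €1.42
Total tax = €0.41 + €0.64 + €0.13 + €1.19 + €1.42 = €3.79

€3.79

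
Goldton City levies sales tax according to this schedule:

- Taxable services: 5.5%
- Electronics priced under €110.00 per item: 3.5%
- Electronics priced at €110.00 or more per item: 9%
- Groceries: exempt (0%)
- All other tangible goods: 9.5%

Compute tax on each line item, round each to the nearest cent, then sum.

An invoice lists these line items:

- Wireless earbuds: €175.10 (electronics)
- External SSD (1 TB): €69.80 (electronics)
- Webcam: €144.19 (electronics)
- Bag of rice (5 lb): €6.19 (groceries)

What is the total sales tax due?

Wireless earbuds €175.10: electronics, €110.00 or more → 9% → €15.76
External SSD (1 TB) €69.80: electronics, under €110.00 → 3.5% → €2.44
Webcam €144.19: electronics, €110.00 or more → 9% → €12.98
Bag of rice (5 lb) €6.19: groceries → 0% → €0.00
Total tax = €15.76 + €2.44 + €12.98 = €31.18

€31.18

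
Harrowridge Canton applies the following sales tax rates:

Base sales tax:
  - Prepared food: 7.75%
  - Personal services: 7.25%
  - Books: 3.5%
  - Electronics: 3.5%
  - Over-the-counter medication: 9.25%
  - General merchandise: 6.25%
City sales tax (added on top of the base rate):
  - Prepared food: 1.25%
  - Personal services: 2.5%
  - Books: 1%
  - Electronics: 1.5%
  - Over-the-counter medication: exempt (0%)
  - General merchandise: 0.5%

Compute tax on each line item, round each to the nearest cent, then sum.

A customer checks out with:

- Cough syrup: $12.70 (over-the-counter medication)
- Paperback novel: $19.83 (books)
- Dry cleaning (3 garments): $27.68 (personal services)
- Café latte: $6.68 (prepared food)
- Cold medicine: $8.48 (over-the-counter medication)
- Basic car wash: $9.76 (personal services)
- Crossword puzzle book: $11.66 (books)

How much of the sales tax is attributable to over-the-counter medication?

$1.95

Cough syrup $12.70: over-the-counter medication → 9.25% + 0% city = 9.25% → $1.17
Cold medicine $8.48: over-the-counter medication → 9.25% + 0% city = 9.25% → $0.78
Tax on over-the-counter medication = $1.17 + $0.78 = $1.95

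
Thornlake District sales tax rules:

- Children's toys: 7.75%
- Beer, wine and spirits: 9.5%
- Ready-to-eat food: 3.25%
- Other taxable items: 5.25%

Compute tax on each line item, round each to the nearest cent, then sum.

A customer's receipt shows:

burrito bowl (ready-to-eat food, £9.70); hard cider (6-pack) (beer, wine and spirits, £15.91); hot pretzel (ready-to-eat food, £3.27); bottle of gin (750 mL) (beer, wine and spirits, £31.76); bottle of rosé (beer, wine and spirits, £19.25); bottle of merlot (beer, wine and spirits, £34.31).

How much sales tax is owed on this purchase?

Burrito bowl £9.70: ready-to-eat food → 3.25% → £0.32
Hard cider (6-pack) £15.91: beer, wine and spirits → 9.5% → £1.51
Hot pretzel £3.27: ready-to-eat food → 3.25% → £0.11
Bottle of gin (750 mL) £31.76: beer, wine and spirits → 9.5% → £3.02
Bottle of rosé £19.25: beer, wine and spirits → 9.5% → £1.83
Bottle of merlot £34.31: beer, wine and spirits → 9.5% → £3.26
Total tax = £0.32 + £1.51 + £0.11 + £3.02 + £1.83 + £3.26 = £10.05

£10.05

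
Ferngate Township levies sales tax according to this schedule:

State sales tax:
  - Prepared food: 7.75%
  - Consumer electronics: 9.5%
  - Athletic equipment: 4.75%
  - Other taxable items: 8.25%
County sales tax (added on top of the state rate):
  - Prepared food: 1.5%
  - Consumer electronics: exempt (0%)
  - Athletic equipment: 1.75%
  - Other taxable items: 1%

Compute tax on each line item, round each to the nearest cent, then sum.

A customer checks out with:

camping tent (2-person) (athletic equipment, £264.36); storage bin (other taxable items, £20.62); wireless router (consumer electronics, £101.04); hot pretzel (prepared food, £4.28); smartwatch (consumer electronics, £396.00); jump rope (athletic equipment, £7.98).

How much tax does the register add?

Camping tent (2-person) £264.36: athletic equipment → 4.75% + 1.75% county = 6.5% → £17.18
Storage bin £20.62: other taxable items → 8.25% + 1% county = 9.25% → £1.91
Wireless router £101.04: consumer electronics → 9.5% + 0% county = 9.5% → £9.60
Hot pretzel £4.28: prepared food → 7.75% + 1.5% county = 9.25% → £0.40
Smartwatch £396.00: consumer electronics → 9.5% + 0% county = 9.5% → £37.62
Jump rope £7.98: athletic equipment → 4.75% + 1.75% county = 6.5% → £0.52
Total tax = £17.18 + £1.91 + £9.60 + £0.40 + £37.62 + £0.52 = £67.23

£67.23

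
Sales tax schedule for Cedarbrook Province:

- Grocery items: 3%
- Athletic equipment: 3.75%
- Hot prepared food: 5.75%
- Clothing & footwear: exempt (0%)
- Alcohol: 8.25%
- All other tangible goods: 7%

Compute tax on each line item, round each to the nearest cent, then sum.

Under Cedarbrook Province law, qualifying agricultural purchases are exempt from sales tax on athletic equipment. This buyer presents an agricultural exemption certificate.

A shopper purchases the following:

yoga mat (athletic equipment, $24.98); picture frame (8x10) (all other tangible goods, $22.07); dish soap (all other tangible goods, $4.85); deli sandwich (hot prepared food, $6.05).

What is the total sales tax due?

Yoga mat $24.98: athletic equipment, buyer-exempt → 0% → $0.00
Picture frame (8x10) $22.07: all other tangible goods → 7% → $1.54
Dish soap $4.85: all other tangible goods → 7% → $0.34
Deli sandwich $6.05: hot prepared food → 5.75% → $0.35
Total tax = $1.54 + $0.34 + $0.35 = $2.23

$2.23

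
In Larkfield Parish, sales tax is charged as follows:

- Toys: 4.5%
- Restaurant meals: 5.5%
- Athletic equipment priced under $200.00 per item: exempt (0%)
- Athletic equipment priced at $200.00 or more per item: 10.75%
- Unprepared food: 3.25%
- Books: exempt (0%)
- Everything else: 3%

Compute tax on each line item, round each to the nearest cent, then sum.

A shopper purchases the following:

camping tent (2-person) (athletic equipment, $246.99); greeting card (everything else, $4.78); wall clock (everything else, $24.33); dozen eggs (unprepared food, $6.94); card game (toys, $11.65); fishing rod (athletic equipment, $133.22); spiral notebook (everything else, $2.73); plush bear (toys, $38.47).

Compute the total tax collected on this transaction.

Camping tent (2-person) $246.99: athletic equipment, $200.00 or more → 10.75% → $26.55
Greeting card $4.78: everything else → 3% → $0.14
Wall clock $24.33: everything else → 3% → $0.73
Dozen eggs $6.94: unprepared food → 3.25% → $0.23
Card game $11.65: toys → 4.5% → $0.52
Fishing rod $133.22: athletic equipment, under $200.00 → 0% → $0.00
Spiral notebook $2.73: everything else → 3% → $0.08
Plush bear $38.47: toys → 4.5% → $1.73
Total tax = $26.55 + $0.14 + $0.73 + $0.23 + $0.52 + $0.08 + $1.73 = $29.98

$29.98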